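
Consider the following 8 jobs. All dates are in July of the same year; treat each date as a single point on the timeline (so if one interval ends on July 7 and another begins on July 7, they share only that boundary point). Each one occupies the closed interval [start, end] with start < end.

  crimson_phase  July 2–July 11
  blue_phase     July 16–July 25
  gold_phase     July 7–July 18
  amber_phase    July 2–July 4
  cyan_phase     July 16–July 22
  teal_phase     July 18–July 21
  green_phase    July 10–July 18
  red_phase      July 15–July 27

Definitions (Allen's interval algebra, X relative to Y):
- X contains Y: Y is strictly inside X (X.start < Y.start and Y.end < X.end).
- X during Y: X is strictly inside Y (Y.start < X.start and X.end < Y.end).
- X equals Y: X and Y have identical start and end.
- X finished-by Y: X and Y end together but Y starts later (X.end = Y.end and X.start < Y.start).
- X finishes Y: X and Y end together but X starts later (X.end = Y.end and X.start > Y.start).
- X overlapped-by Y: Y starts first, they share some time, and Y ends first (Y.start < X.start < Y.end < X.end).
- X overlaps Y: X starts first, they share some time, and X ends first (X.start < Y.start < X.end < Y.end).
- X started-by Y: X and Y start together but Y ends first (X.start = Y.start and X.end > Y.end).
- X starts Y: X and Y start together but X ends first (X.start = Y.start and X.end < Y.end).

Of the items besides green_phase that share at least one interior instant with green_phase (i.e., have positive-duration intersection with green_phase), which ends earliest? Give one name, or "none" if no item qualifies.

Target green_phase = [July 10, July 18].
amber_phase [July 2, July 4] → before → excluded.
blue_phase [July 16, July 25] → overlapped-by → candidate.
crimson_phase [July 2, July 11] → overlaps → candidate.
cyan_phase [July 16, July 22] → overlapped-by → candidate.
gold_phase [July 7, July 18] → finished-by → candidate.
red_phase [July 15, July 27] → overlapped-by → candidate.
teal_phase [July 18, July 21] → met-by → excluded.
Among candidates, earliest end is July 11 → crimson_phase.

crimson_phase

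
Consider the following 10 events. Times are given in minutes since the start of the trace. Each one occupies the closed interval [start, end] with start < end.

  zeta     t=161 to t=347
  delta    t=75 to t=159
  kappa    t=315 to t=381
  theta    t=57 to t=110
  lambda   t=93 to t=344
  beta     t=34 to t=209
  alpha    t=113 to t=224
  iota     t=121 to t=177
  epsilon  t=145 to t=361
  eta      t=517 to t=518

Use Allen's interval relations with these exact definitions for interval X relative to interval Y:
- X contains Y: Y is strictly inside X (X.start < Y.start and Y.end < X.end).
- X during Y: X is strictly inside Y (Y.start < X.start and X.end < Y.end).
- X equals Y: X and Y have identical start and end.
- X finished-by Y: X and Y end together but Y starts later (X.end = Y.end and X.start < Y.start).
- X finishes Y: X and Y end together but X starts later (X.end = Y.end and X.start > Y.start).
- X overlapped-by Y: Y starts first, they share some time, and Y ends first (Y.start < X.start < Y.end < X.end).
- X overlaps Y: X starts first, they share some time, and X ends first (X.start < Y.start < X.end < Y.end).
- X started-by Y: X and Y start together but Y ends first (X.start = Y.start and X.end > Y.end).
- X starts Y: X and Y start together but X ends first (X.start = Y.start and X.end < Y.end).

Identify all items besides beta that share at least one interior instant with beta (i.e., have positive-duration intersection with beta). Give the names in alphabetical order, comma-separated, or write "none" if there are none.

Target beta = [t=34, t=209].
alpha [t=113, t=224] → overlapped-by → yes.
delta [t=75, t=159] → during → yes.
epsilon [t=145, t=361] → overlapped-by → yes.
eta [t=517, t=518] → after → no.
iota [t=121, t=177] → during → yes.
kappa [t=315, t=381] → after → no.
lambda [t=93, t=344] → overlapped-by → yes.
theta [t=57, t=110] → during → yes.
zeta [t=161, t=347] → overlapped-by → yes.
Result: alpha, delta, epsilon, iota, lambda, theta, zeta.

alpha, delta, epsilon, iota, lambda, theta, zeta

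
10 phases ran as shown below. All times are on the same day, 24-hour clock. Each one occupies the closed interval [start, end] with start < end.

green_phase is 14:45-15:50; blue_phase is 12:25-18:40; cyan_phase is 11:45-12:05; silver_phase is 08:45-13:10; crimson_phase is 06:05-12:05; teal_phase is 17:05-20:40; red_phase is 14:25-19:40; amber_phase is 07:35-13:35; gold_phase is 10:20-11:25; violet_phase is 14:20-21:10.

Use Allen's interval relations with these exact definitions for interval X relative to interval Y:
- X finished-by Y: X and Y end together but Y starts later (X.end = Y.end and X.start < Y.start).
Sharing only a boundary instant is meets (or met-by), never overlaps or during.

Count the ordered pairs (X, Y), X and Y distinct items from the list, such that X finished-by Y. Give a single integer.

Checking all 90 ordered pairs for relation 'finished-by'; matching pairs in alphabetical order:
(crimson_phase, cyan_phase): crimson_phase finished-by cyan_phase ✓
Count: 1.

1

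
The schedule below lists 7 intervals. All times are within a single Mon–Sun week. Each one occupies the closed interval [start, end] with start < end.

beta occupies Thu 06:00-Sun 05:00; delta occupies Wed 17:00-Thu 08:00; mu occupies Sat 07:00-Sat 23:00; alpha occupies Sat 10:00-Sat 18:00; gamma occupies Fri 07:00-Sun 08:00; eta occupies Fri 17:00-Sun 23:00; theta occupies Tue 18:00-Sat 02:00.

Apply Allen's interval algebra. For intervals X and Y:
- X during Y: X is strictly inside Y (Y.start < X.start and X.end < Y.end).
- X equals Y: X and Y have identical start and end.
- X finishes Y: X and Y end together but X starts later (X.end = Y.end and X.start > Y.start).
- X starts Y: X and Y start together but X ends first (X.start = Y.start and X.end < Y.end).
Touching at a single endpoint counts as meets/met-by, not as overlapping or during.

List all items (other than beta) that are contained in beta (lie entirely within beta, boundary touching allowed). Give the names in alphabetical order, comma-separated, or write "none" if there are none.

alpha, mu

Target beta = [Thu 06:00, Sun 05:00].
alpha [Sat 10:00, Sat 18:00] → during → yes.
delta [Wed 17:00, Thu 08:00] → overlaps → no.
eta [Fri 17:00, Sun 23:00] → overlapped-by → no.
gamma [Fri 07:00, Sun 08:00] → overlapped-by → no.
mu [Sat 07:00, Sat 23:00] → during → yes.
theta [Tue 18:00, Sat 02:00] → overlaps → no.
Result: alpha, mu.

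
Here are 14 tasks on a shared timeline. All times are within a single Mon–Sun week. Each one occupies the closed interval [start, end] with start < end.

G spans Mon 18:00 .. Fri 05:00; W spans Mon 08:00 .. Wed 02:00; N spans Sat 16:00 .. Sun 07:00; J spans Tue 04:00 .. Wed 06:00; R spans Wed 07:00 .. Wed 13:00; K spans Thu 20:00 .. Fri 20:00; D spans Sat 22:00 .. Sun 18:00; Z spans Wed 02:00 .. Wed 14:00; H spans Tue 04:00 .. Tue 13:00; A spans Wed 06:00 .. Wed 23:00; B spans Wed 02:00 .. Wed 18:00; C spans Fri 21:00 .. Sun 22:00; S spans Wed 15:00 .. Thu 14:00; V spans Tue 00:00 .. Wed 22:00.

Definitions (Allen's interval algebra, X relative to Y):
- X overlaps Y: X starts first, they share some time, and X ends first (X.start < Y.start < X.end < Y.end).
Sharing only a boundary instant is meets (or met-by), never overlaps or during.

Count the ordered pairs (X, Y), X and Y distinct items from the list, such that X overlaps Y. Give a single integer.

Checking all 182 ordered pairs for relation 'overlaps'; matching pairs in alphabetical order:
(A, S): A overlaps S ✓
(B, A): B overlaps A ✓
(B, S): B overlaps S ✓
(G, K): G overlaps K ✓
(J, B): J overlaps B ✓
(J, Z): J overlaps Z ✓
(N, D): N overlaps D ✓
(V, A): V overlaps A ✓
(V, S): V overlaps S ✓
(W, G): W overlaps G ✓
(W, J): W overlaps J ✓
(W, V): W overlaps V ✓
(Z, A): Z overlaps A ✓
Count: 13.

13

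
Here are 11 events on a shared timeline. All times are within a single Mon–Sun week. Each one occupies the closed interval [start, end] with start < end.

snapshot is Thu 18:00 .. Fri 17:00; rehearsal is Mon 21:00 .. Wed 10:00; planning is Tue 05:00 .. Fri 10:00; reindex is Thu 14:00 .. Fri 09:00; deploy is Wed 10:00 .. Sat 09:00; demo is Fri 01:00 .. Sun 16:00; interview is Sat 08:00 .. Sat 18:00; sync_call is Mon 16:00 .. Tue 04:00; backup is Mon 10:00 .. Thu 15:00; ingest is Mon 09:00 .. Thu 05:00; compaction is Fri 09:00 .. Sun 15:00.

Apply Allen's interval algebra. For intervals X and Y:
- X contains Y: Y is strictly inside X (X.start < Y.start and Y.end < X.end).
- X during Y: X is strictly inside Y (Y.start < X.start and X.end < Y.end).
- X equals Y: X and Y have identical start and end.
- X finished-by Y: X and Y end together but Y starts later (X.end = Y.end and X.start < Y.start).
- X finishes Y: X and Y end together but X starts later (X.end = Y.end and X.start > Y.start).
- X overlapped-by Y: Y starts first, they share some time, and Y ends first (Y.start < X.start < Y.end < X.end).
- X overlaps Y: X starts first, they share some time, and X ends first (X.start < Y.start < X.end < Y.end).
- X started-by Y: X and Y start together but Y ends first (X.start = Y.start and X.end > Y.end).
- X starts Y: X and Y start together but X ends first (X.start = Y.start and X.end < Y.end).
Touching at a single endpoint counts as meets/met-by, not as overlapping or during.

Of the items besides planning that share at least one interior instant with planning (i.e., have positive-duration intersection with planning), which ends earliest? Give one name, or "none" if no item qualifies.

rehearsal

Target planning = [Tue 05:00, Fri 10:00].
backup [Mon 10:00, Thu 15:00] → overlaps → candidate.
compaction [Fri 09:00, Sun 15:00] → overlapped-by → candidate.
demo [Fri 01:00, Sun 16:00] → overlapped-by → candidate.
deploy [Wed 10:00, Sat 09:00] → overlapped-by → candidate.
ingest [Mon 09:00, Thu 05:00] → overlaps → candidate.
interview [Sat 08:00, Sat 18:00] → after → excluded.
rehearsal [Mon 21:00, Wed 10:00] → overlaps → candidate.
reindex [Thu 14:00, Fri 09:00] → during → candidate.
snapshot [Thu 18:00, Fri 17:00] → overlapped-by → candidate.
sync_call [Mon 16:00, Tue 04:00] → before → excluded.
Among candidates, earliest end is Wed 10:00 → rehearsal.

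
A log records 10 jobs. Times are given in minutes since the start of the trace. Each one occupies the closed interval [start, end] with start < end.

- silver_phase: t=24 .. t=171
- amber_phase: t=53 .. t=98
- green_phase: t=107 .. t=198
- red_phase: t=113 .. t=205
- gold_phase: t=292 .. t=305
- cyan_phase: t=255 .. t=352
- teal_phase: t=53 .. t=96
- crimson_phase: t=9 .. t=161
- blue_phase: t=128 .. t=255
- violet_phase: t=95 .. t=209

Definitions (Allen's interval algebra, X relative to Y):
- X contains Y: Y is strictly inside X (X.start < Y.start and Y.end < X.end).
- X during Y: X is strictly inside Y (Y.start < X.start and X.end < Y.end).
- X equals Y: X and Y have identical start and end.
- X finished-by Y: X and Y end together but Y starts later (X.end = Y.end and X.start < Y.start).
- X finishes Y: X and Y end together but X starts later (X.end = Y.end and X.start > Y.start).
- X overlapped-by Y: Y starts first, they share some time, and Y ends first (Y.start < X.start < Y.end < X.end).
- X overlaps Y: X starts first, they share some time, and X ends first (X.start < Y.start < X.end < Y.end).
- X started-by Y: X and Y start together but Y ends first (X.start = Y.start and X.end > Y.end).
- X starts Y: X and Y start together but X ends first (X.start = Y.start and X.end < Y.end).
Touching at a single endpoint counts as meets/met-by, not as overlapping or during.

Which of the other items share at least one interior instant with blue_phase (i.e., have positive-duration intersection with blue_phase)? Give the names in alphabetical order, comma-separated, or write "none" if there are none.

crimson_phase, green_phase, red_phase, silver_phase, violet_phase

Target blue_phase = [t=128, t=255].
amber_phase [t=53, t=98] → before → no.
crimson_phase [t=9, t=161] → overlaps → yes.
cyan_phase [t=255, t=352] → met-by → no.
gold_phase [t=292, t=305] → after → no.
green_phase [t=107, t=198] → overlaps → yes.
red_phase [t=113, t=205] → overlaps → yes.
silver_phase [t=24, t=171] → overlaps → yes.
teal_phase [t=53, t=96] → before → no.
violet_phase [t=95, t=209] → overlaps → yes.
Result: crimson_phase, green_phase, red_phase, silver_phase, violet_phase.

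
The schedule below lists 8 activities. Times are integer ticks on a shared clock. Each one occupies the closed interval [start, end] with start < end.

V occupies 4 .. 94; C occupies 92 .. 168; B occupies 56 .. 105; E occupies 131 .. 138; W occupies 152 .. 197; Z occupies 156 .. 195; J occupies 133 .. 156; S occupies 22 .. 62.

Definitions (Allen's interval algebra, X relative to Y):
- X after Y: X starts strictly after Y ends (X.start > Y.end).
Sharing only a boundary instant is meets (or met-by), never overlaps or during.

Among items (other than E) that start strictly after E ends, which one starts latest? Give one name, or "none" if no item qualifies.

Z

Target E = [131, 138].
B [56, 105] → before → excluded.
C [92, 168] → contains → excluded.
J [133, 156] → overlapped-by → excluded.
S [22, 62] → before → excluded.
V [4, 94] → before → excluded.
W [152, 197] → after → candidate.
Z [156, 195] → after → candidate.
Among candidates, latest start is 156 → Z.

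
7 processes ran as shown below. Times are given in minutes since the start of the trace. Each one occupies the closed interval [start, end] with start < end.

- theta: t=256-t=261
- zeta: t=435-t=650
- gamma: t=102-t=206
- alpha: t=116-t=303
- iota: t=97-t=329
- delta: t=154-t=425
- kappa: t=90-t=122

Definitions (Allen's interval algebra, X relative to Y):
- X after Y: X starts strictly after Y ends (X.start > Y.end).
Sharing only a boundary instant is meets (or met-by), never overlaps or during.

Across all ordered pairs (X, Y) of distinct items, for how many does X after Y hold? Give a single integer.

9

Checking all 42 ordered pairs for relation 'after'; matching pairs in alphabetical order:
(delta, kappa): delta after kappa ✓
(theta, gamma): theta after gamma ✓
(theta, kappa): theta after kappa ✓
(zeta, alpha): zeta after alpha ✓
(zeta, delta): zeta after delta ✓
(zeta, gamma): zeta after gamma ✓
(zeta, iota): zeta after iota ✓
(zeta, kappa): zeta after kappa ✓
(zeta, theta): zeta after theta ✓
Count: 9.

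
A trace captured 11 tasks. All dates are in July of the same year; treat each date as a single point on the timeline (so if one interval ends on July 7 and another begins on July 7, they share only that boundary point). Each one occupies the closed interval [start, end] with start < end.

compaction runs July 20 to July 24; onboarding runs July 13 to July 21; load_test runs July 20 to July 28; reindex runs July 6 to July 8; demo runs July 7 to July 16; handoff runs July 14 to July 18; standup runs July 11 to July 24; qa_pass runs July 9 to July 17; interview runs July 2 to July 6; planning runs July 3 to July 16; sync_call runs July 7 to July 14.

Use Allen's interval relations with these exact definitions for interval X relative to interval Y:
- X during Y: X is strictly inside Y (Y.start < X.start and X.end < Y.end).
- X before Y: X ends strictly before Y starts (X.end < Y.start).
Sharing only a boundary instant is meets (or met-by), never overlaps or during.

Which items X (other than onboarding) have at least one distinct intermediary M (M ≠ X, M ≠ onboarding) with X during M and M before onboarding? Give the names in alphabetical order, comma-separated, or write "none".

none

Target onboarding = [July 13, July 21].
Intermediaries M with M before onboarding: interview, reindex.
Via interview — items with X during interview: none.
Via reindex — items with X during reindex: none.
Union: none.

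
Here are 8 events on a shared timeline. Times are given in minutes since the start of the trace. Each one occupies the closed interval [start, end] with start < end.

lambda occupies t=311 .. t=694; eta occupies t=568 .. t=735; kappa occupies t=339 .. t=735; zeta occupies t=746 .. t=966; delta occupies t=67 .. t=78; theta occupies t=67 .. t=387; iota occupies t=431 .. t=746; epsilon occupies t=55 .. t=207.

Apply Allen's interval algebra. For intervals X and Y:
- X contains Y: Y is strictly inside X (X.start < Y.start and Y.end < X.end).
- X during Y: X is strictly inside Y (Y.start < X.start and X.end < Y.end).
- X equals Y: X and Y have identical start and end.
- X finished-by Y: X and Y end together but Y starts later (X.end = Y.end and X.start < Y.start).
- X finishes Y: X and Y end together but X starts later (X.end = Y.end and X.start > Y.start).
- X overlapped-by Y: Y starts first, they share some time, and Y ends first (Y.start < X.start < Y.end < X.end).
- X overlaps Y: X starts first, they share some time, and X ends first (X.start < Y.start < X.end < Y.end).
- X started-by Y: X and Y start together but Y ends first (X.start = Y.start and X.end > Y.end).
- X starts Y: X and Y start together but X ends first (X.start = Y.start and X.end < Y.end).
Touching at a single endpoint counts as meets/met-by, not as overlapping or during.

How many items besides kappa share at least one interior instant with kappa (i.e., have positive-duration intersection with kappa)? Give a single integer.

Target kappa = [t=339, t=735].
delta [t=67, t=78] → before → no.
epsilon [t=55, t=207] → before → no.
eta [t=568, t=735] → finishes → counts.
iota [t=431, t=746] → overlapped-by → counts.
lambda [t=311, t=694] → overlaps → counts.
theta [t=67, t=387] → overlaps → counts.
zeta [t=746, t=966] → after → no.
Total: 4.

4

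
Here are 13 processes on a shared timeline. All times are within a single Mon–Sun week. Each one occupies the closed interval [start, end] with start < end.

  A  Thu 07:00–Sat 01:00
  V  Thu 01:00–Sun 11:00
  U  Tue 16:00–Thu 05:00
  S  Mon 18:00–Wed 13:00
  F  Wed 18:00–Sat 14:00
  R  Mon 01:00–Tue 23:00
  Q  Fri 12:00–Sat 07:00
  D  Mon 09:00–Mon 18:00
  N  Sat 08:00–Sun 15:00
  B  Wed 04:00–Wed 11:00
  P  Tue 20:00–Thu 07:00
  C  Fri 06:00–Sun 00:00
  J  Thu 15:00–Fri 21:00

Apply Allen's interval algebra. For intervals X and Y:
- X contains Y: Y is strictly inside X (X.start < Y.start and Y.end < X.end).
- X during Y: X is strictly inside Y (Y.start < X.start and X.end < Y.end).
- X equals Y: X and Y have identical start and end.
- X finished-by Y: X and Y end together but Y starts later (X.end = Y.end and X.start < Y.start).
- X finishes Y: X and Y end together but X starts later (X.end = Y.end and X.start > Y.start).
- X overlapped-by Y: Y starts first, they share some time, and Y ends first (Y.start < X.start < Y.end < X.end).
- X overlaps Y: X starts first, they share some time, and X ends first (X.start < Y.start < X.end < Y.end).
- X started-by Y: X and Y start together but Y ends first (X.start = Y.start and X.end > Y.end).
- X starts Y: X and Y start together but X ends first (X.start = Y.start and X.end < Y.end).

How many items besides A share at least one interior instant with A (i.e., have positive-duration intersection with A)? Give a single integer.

Target A = [Thu 07:00, Sat 01:00].
B [Wed 04:00, Wed 11:00] → before → no.
C [Fri 06:00, Sun 00:00] → overlapped-by → counts.
D [Mon 09:00, Mon 18:00] → before → no.
F [Wed 18:00, Sat 14:00] → contains → counts.
J [Thu 15:00, Fri 21:00] → during → counts.
N [Sat 08:00, Sun 15:00] → after → no.
P [Tue 20:00, Thu 07:00] → meets → no.
Q [Fri 12:00, Sat 07:00] → overlapped-by → counts.
R [Mon 01:00, Tue 23:00] → before → no.
S [Mon 18:00, Wed 13:00] → before → no.
U [Tue 16:00, Thu 05:00] → before → no.
V [Thu 01:00, Sun 11:00] → contains → counts.
Total: 5.

5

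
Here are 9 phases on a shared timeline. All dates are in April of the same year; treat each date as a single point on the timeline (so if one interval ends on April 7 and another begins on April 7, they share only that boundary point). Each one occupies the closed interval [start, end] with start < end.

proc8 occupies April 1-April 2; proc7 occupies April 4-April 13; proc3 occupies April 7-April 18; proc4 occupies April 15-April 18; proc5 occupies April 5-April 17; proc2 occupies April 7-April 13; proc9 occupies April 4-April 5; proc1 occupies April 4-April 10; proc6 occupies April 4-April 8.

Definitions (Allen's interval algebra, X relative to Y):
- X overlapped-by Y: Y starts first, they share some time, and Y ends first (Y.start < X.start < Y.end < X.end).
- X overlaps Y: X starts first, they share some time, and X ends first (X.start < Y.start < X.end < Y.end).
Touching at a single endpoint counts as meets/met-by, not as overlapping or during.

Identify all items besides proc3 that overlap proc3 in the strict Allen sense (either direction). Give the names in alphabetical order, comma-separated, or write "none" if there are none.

Target proc3 = [April 7, April 18].
proc1 [April 4, April 10] → overlaps → yes.
proc2 [April 7, April 13] → starts → no.
proc4 [April 15, April 18] → finishes → no.
proc5 [April 5, April 17] → overlaps → yes.
proc6 [April 4, April 8] → overlaps → yes.
proc7 [April 4, April 13] → overlaps → yes.
proc8 [April 1, April 2] → before → no.
proc9 [April 4, April 5] → before → no.
Result: proc1, proc5, proc6, proc7.

proc1, proc5, proc6, proc7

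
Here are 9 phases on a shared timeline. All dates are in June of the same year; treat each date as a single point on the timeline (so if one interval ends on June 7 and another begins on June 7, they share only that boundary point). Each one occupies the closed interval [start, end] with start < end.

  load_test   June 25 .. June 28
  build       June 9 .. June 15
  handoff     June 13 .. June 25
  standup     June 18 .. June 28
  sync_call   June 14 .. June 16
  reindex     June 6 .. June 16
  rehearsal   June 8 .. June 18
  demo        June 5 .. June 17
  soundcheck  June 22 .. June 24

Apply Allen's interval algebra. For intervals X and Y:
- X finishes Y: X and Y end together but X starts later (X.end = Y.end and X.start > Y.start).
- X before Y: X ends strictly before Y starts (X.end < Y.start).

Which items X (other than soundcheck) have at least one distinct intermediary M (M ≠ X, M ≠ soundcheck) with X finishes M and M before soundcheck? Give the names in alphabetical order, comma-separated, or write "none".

sync_call

Target soundcheck = [June 22, June 24].
Intermediaries M with M before soundcheck: build, demo, rehearsal, reindex, sync_call.
Via build — items with X finishes build: none.
Via demo — items with X finishes demo: none.
Via rehearsal — items with X finishes rehearsal: none.
Via reindex — items with X finishes reindex: sync_call.
Via sync_call — items with X finishes sync_call: none.
Union: sync_call.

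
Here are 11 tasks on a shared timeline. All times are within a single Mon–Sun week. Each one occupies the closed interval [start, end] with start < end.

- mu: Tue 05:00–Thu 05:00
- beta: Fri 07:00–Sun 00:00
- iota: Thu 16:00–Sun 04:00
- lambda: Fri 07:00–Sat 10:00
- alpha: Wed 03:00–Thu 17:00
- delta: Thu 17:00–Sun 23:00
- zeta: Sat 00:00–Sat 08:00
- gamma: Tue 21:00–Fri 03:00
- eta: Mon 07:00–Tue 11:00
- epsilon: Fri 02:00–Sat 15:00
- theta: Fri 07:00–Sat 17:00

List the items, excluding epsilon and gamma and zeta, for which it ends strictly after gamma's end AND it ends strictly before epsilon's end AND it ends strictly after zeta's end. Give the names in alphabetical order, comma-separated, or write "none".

Conditions: its end is strictly after gamma's end (X.end > Fri 03:00) AND its end is strictly before epsilon's end (X.end < Sat 15:00) AND its end is strictly after zeta's end (X.end > Sat 08:00).
alpha: end Thu 17:00 > Fri 03:00? ✗; end Thu 17:00 < Sat 15:00? ✓; end Thu 17:00 > Sat 08:00? ✗ → no.
beta: end Sun 00:00 > Fri 03:00? ✓; end Sun 00:00 < Sat 15:00? ✗; end Sun 00:00 > Sat 08:00? ✓ → no.
delta: end Sun 23:00 > Fri 03:00? ✓; end Sun 23:00 < Sat 15:00? ✗; end Sun 23:00 > Sat 08:00? ✓ → no.
eta: end Tue 11:00 > Fri 03:00? ✗; end Tue 11:00 < Sat 15:00? ✓; end Tue 11:00 > Sat 08:00? ✗ → no.
iota: end Sun 04:00 > Fri 03:00? ✓; end Sun 04:00 < Sat 15:00? ✗; end Sun 04:00 > Sat 08:00? ✓ → no.
lambda: end Sat 10:00 > Fri 03:00? ✓; end Sat 10:00 < Sat 15:00? ✓; end Sat 10:00 > Sat 08:00? ✓ → yes.
mu: end Thu 05:00 > Fri 03:00? ✗; end Thu 05:00 < Sat 15:00? ✓; end Thu 05:00 > Sat 08:00? ✗ → no.
theta: end Sat 17:00 > Fri 03:00? ✓; end Sat 17:00 < Sat 15:00? ✗; end Sat 17:00 > Sat 08:00? ✓ → no.
Result: lambda.

lambda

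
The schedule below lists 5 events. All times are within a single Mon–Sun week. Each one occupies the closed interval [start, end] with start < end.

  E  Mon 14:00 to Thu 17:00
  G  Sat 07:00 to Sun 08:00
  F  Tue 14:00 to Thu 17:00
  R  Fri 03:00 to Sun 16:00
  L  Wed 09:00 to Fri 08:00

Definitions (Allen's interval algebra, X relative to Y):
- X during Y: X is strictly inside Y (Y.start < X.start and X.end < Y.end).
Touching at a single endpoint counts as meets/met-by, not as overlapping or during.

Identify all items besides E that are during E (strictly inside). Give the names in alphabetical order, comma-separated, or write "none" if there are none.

Target E = [Mon 14:00, Thu 17:00].
F [Tue 14:00, Thu 17:00] → finishes → no.
G [Sat 07:00, Sun 08:00] → after → no.
L [Wed 09:00, Fri 08:00] → overlapped-by → no.
R [Fri 03:00, Sun 16:00] → after → no.
Result: none.

none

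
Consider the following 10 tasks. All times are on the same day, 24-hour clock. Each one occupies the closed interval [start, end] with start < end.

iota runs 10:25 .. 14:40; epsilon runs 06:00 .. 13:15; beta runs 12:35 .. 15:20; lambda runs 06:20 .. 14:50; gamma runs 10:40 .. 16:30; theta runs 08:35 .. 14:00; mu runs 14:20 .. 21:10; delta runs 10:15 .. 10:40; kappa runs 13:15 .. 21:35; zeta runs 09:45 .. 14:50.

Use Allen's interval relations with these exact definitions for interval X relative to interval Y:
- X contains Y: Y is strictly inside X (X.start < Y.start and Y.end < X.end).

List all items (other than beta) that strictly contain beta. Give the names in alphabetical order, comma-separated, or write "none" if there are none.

Target beta = [12:35, 15:20].
delta [10:15, 10:40] → before → no.
epsilon [06:00, 13:15] → overlaps → no.
gamma [10:40, 16:30] → contains → yes.
iota [10:25, 14:40] → overlaps → no.
kappa [13:15, 21:35] → overlapped-by → no.
lambda [06:20, 14:50] → overlaps → no.
mu [14:20, 21:10] → overlapped-by → no.
theta [08:35, 14:00] → overlaps → no.
zeta [09:45, 14:50] → overlaps → no.
Result: gamma.

gamma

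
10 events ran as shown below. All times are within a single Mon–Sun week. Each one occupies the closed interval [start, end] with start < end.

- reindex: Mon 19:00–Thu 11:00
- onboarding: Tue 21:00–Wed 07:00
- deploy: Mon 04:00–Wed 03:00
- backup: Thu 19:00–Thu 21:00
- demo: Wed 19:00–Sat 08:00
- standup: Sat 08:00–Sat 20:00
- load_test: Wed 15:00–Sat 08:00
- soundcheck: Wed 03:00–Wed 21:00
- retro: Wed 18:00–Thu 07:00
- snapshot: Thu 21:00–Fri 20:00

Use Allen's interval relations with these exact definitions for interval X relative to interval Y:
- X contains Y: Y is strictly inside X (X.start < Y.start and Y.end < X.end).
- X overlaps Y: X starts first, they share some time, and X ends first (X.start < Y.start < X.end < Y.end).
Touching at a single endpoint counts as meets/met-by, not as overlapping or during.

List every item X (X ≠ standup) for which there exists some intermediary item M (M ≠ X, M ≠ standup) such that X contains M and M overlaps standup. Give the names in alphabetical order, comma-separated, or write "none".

none

Target standup = [Sat 08:00, Sat 20:00].
Intermediaries M with M overlaps standup: none.
Union: none.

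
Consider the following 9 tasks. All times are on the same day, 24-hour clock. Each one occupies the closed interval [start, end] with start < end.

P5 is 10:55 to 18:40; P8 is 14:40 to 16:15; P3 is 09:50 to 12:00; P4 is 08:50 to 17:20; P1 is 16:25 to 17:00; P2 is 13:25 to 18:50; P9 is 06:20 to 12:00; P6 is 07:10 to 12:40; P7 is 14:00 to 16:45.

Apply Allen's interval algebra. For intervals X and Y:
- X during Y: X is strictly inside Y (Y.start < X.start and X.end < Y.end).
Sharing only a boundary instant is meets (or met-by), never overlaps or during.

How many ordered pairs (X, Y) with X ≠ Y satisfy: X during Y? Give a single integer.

12

Checking all 72 ordered pairs for relation 'during'; matching pairs in alphabetical order:
(P1, P2): P1 during P2 ✓
(P1, P4): P1 during P4 ✓
(P1, P5): P1 during P5 ✓
(P3, P4): P3 during P4 ✓
(P3, P6): P3 during P6 ✓
(P7, P2): P7 during P2 ✓
(P7, P4): P7 during P4 ✓
(P7, P5): P7 during P5 ✓
(P8, P2): P8 during P2 ✓
(P8, P4): P8 during P4 ✓
(P8, P5): P8 during P5 ✓
(P8, P7): P8 during P7 ✓
Count: 12.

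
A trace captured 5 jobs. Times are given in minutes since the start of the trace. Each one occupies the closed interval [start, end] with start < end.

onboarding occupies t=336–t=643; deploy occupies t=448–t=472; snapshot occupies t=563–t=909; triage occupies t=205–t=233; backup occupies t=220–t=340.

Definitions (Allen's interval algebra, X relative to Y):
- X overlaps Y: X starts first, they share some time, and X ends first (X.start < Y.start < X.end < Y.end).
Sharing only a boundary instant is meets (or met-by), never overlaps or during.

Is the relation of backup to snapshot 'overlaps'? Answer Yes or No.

backup = [t=220, t=340], snapshot = [t=563, t=909].
Actual relation of backup to snapshot: before.
Asked whether 'overlaps' holds → No.

No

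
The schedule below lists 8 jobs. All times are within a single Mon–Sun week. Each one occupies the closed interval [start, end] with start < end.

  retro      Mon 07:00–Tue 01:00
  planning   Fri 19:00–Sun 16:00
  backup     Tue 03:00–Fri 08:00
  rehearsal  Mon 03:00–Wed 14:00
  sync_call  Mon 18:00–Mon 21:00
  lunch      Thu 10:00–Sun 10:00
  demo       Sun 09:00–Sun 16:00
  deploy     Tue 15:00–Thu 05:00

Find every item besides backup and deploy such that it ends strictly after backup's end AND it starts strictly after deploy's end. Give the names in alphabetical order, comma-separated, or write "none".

Conditions: its end is strictly after backup's end (X.end > Fri 08:00) AND its start is strictly after deploy's end (X.start > Thu 05:00).
demo: end Sun 16:00 > Fri 08:00? ✓; start Sun 09:00 > Thu 05:00? ✓ → yes.
lunch: end Sun 10:00 > Fri 08:00? ✓; start Thu 10:00 > Thu 05:00? ✓ → yes.
planning: end Sun 16:00 > Fri 08:00? ✓; start Fri 19:00 > Thu 05:00? ✓ → yes.
rehearsal: end Wed 14:00 > Fri 08:00? ✗; start Mon 03:00 > Thu 05:00? ✗ → no.
retro: end Tue 01:00 > Fri 08:00? ✗; start Mon 07:00 > Thu 05:00? ✗ → no.
sync_call: end Mon 21:00 > Fri 08:00? ✗; start Mon 18:00 > Thu 05:00? ✗ → no.
Result: demo, lunch, planning.

demo, lunch, planning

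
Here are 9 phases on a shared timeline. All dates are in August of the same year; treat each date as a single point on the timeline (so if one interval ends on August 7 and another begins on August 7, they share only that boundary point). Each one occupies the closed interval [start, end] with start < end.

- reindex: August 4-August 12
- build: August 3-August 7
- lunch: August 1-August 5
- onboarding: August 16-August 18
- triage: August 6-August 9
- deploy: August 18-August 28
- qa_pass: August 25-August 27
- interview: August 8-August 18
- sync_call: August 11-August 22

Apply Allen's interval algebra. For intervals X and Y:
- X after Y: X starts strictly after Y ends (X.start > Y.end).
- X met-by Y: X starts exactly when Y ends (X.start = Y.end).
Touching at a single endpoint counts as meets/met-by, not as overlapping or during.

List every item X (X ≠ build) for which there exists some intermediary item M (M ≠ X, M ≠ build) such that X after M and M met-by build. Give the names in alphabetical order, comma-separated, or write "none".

none

Target build = [August 3, August 7].
Intermediaries M with M met-by build: none.
Union: none.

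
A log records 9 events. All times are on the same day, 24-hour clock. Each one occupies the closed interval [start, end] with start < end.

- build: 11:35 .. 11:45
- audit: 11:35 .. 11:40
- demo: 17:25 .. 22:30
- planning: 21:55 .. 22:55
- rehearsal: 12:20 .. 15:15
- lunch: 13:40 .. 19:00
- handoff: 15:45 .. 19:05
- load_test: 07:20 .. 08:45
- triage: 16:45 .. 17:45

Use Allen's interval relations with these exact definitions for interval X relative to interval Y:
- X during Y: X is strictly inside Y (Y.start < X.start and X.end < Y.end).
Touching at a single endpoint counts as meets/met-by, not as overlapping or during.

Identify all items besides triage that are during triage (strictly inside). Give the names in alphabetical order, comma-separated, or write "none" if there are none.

none

Target triage = [16:45, 17:45].
audit [11:35, 11:40] → before → no.
build [11:35, 11:45] → before → no.
demo [17:25, 22:30] → overlapped-by → no.
handoff [15:45, 19:05] → contains → no.
load_test [07:20, 08:45] → before → no.
lunch [13:40, 19:00] → contains → no.
planning [21:55, 22:55] → after → no.
rehearsal [12:20, 15:15] → before → no.
Result: none.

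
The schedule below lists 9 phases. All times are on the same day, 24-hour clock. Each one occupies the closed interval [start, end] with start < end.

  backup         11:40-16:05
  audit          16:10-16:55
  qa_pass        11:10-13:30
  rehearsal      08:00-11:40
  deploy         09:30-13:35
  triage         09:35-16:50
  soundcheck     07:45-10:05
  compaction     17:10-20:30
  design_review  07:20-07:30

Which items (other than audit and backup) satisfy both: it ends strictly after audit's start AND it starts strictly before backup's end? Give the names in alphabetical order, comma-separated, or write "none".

Conditions: its end is strictly after audit's start (X.end > 16:10) AND its start is strictly before backup's end (X.start < 16:05).
compaction: end 20:30 > 16:10? ✓; start 17:10 < 16:05? ✗ → no.
deploy: end 13:35 > 16:10? ✗; start 09:30 < 16:05? ✓ → no.
design_review: end 07:30 > 16:10? ✗; start 07:20 < 16:05? ✓ → no.
qa_pass: end 13:30 > 16:10? ✗; start 11:10 < 16:05? ✓ → no.
rehearsal: end 11:40 > 16:10? ✗; start 08:00 < 16:05? ✓ → no.
soundcheck: end 10:05 > 16:10? ✗; start 07:45 < 16:05? ✓ → no.
triage: end 16:50 > 16:10? ✓; start 09:35 < 16:05? ✓ → yes.
Result: triage.

triage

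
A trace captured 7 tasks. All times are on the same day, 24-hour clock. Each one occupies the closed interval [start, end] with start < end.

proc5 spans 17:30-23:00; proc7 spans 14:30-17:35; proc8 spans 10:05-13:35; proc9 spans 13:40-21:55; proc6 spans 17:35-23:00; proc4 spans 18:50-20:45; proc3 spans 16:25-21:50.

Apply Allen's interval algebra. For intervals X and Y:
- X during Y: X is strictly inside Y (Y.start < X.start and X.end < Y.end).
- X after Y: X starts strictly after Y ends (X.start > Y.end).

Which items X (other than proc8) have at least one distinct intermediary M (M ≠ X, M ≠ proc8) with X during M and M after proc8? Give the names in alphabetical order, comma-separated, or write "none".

proc3, proc4, proc7

Target proc8 = [10:05, 13:35].
Intermediaries M with M after proc8: proc3, proc4, proc5, proc6, proc7, proc9.
Via proc3 — items with X during proc3: proc4.
Via proc4 — items with X during proc4: none.
Via proc5 — items with X during proc5: proc4.
Via proc6 — items with X during proc6: proc4.
Via proc7 — items with X during proc7: none.
Via proc9 — items with X during proc9: proc3, proc4, proc7.
Union: proc3, proc4, proc7.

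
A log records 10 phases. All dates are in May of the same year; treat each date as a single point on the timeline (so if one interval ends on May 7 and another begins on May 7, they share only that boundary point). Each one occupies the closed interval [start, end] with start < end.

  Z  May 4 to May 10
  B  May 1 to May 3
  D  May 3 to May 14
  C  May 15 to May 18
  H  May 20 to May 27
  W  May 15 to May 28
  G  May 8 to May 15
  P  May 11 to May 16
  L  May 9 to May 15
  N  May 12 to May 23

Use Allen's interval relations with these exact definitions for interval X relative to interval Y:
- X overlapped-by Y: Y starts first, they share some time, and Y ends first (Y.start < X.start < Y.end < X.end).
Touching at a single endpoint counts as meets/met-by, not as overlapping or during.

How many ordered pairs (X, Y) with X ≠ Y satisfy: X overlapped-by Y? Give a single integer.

Checking all 90 ordered pairs for relation 'overlapped-by'; matching pairs in alphabetical order:
(C, P): C overlapped-by P ✓
(G, D): G overlapped-by D ✓
(G, Z): G overlapped-by Z ✓
(H, N): H overlapped-by N ✓
(L, D): L overlapped-by D ✓
(L, Z): L overlapped-by Z ✓
(N, D): N overlapped-by D ✓
(N, G): N overlapped-by G ✓
(N, L): N overlapped-by L ✓
(N, P): N overlapped-by P ✓
(P, D): P overlapped-by D ✓
(P, G): P overlapped-by G ✓
(P, L): P overlapped-by L ✓
(W, N): W overlapped-by N ✓
(W, P): W overlapped-by P ✓
Count: 15.

15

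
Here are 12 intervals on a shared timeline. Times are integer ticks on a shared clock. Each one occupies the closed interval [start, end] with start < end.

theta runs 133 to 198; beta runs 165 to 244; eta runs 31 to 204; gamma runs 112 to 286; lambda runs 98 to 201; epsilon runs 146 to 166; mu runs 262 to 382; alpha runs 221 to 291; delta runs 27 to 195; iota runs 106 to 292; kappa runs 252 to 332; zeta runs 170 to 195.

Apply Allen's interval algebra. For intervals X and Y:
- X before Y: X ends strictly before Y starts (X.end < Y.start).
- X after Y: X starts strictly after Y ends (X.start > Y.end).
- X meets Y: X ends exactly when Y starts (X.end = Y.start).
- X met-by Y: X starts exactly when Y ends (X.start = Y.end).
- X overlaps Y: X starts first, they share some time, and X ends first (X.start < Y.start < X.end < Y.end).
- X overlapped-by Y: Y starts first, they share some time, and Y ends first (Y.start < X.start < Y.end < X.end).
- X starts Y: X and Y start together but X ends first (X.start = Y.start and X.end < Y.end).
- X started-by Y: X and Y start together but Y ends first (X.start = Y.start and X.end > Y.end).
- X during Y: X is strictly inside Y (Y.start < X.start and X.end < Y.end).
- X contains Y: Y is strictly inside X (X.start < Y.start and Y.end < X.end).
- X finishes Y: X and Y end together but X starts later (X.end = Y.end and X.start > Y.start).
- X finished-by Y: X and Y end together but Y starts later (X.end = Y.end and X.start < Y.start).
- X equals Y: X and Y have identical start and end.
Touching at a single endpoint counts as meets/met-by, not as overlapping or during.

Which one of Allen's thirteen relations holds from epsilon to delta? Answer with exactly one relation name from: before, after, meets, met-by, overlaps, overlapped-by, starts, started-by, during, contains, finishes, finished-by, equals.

during

epsilon = [146, 166]; delta = [27, 195].
Compare endpoints: epsilon.start > delta.start, epsilon.start < delta.end, epsilon.end > delta.start, epsilon.end < delta.end.
That pattern is 'during'.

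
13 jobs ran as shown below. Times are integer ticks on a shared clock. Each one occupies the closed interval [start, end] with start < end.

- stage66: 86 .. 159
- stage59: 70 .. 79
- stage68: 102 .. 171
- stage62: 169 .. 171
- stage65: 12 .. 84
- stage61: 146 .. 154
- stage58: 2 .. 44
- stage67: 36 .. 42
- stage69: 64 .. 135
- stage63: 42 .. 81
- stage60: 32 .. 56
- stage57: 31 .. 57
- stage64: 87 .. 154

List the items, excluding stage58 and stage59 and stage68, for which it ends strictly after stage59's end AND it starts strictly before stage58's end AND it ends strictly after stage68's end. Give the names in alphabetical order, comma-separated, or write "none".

Conditions: its end is strictly after stage59's end (X.end > 79) AND its start is strictly before stage58's end (X.start < 44) AND its end is strictly after stage68's end (X.end > 171).
stage57: end 57 > 79? ✗; start 31 < 44? ✓; end 57 > 171? ✗ → no.
stage60: end 56 > 79? ✗; start 32 < 44? ✓; end 56 > 171? ✗ → no.
stage61: end 154 > 79? ✓; start 146 < 44? ✗; end 154 > 171? ✗ → no.
stage62: end 171 > 79? ✓; start 169 < 44? ✗; end 171 > 171? ✗ → no.
stage63: end 81 > 79? ✓; start 42 < 44? ✓; end 81 > 171? ✗ → no.
stage64: end 154 > 79? ✓; start 87 < 44? ✗; end 154 > 171? ✗ → no.
stage65: end 84 > 79? ✓; start 12 < 44? ✓; end 84 > 171? ✗ → no.
stage66: end 159 > 79? ✓; start 86 < 44? ✗; end 159 > 171? ✗ → no.
stage67: end 42 > 79? ✗; start 36 < 44? ✓; end 42 > 171? ✗ → no.
stage69: end 135 > 79? ✓; start 64 < 44? ✗; end 135 > 171? ✗ → no.
Result: none.

none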